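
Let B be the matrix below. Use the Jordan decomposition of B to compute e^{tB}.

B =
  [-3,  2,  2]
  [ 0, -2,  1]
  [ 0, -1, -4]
e^{tB} =
  [exp(-3*t), 2*t*exp(-3*t), 2*t*exp(-3*t)]
  [0, t*exp(-3*t) + exp(-3*t), t*exp(-3*t)]
  [0, -t*exp(-3*t), -t*exp(-3*t) + exp(-3*t)]

Strategy: write B = P · J · P⁻¹ where J is a Jordan canonical form, so e^{tB} = P · e^{tJ} · P⁻¹, and e^{tJ} can be computed block-by-block.

B has Jordan form
J =
  [-3,  1,  0]
  [ 0, -3,  0]
  [ 0,  0, -3]
(up to reordering of blocks).

Per-block formulas:
  For a 2×2 Jordan block J_2(-3): exp(t · J_2(-3)) = e^(-3t)·(I + t·N), where N is the 2×2 nilpotent shift.
  For a 1×1 block at λ = -3: exp(t · [-3]) = [e^(-3t)].

After assembling e^{tJ} and conjugating by P, we get:

e^{tB} =
  [exp(-3*t), 2*t*exp(-3*t), 2*t*exp(-3*t)]
  [0, t*exp(-3*t) + exp(-3*t), t*exp(-3*t)]
  [0, -t*exp(-3*t), -t*exp(-3*t) + exp(-3*t)]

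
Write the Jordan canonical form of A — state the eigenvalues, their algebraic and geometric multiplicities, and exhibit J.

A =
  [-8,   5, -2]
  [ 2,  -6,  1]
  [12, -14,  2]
J_3(-4)

The characteristic polynomial is
  det(x·I − A) = x^3 + 12*x^2 + 48*x + 64 = (x + 4)^3

Eigenvalues and multiplicities (the geometric multiplicity of λ is n − rank(A − λI), which equals the number of Jordan blocks for λ):
  λ = -4: algebraic multiplicity = 3, geometric multiplicity = 1

Determining the block sizes for each eigenvalue:
  λ = -4: one block (gm = 1), so the single block has size am = 3 → block sizes [3]

Assembling the blocks gives a Jordan form
J =
  [-4,  1,  0]
  [ 0, -4,  1]
  [ 0,  0, -4]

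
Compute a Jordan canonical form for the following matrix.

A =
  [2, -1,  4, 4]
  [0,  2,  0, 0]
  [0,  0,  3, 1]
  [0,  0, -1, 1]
J_2(2) ⊕ J_2(2)

The characteristic polynomial is
  det(x·I − A) = x^4 - 8*x^3 + 24*x^2 - 32*x + 16 = (x - 2)^4

Eigenvalues and multiplicities (the geometric multiplicity of λ is n − rank(A − λI), which equals the number of Jordan blocks for λ):
  λ = 2: algebraic multiplicity = 4, geometric multiplicity = 2

Determining the block sizes for each eigenvalue:
  λ = 2: with am = 4 and gm = 2, the partition is not yet determined (e.g. several partitions of 4 into 2 parts exist). Let N = A − (2)·I. Computing rank(N^1) = 2, rank(N^2) = 0; the number of blocks of size ≥ j is rank(N^{j−1}) − rank(N^j), giving [2, 2]. So we have 2 block(s) of size 2 → block sizes [2, 2]

Assembling the blocks gives a Jordan form
J =
  [2, 1, 0, 0]
  [0, 2, 0, 0]
  [0, 0, 2, 1]
  [0, 0, 0, 2]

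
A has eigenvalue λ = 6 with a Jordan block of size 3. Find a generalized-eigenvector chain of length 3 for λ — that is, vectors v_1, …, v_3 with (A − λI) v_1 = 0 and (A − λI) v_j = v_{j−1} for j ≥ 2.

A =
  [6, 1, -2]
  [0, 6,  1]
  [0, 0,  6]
A Jordan chain for λ = 6 of length 3:
v_1 = (1, 0, 0)ᵀ
v_2 = (-2, 1, 0)ᵀ
v_3 = (0, 0, 1)ᵀ

Let N = A − (6)·I. We want v_3 with N^3 v_3 = 0 but N^2 v_3 ≠ 0; then v_{j-1} := N · v_j for j = 3, …, 2.

Pick v_3 = (0, 0, 1)ᵀ.
Then v_2 = N · v_3 = (-2, 1, 0)ᵀ.
Then v_1 = N · v_2 = (1, 0, 0)ᵀ.

Sanity check: (A − (6)·I) v_1 = (0, 0, 0)ᵀ = 0. ✓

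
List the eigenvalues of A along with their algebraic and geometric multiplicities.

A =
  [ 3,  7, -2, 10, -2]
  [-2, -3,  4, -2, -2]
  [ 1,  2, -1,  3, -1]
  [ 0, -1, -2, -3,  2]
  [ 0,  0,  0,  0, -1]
λ = -1: alg = 5, geom = 3

Step 1 — factor the characteristic polynomial to read off the algebraic multiplicities:
  χ_A(x) = (x + 1)^5

Step 2 — compute geometric multiplicities via the rank-nullity identity g(λ) = n − rank(A − λI):
  rank(A − (-1)·I) = 2, so dim ker(A − (-1)·I) = n − 2 = 3

Summary:
  λ = -1: algebraic multiplicity = 5, geometric multiplicity = 3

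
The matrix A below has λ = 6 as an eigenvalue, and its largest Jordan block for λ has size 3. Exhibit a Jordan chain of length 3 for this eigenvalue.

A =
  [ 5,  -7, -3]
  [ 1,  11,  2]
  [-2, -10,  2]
A Jordan chain for λ = 6 of length 3:
v_1 = (2, -2, 4)ᵀ
v_2 = (-7, 5, -10)ᵀ
v_3 = (0, 1, 0)ᵀ

Let N = A − (6)·I. We want v_3 with N^3 v_3 = 0 but N^2 v_3 ≠ 0; then v_{j-1} := N · v_j for j = 3, …, 2.

Pick v_3 = (0, 1, 0)ᵀ.
Then v_2 = N · v_3 = (-7, 5, -10)ᵀ.
Then v_1 = N · v_2 = (2, -2, 4)ᵀ.

Sanity check: (A − (6)·I) v_1 = (0, 0, 0)ᵀ = 0. ✓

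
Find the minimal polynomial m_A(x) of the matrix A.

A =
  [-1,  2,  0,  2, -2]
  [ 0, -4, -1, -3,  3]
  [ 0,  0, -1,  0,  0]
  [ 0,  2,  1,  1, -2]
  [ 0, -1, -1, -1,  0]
x^3 + 3*x^2 + 3*x + 1

The characteristic polynomial is χ_A(x) = (x + 1)^5, so the eigenvalues are known. The minimal polynomial is
  m_A(x) = Π_λ (x − λ)^{k_λ}
where k_λ is the size of the *largest* Jordan block for λ (equivalently, the smallest k with (A − λI)^k v = 0 for every generalised eigenvector v of λ).

  λ = -1: largest Jordan block has size 3, contributing (x + 1)^3

So m_A(x) = (x + 1)^3 = x^3 + 3*x^2 + 3*x + 1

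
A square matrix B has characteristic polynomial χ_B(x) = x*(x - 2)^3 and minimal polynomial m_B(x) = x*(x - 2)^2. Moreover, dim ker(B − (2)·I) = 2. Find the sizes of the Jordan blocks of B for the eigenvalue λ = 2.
Block sizes for λ = 2: [2, 1]

Step 1 — from the characteristic polynomial, algebraic multiplicity of λ = 2 is 3. From dim ker(B − (2)·I) = 2, there are exactly 2 Jordan blocks for λ = 2.
Step 2 — from the minimal polynomial, the factor (x − 2)^2 tells us the largest block for λ = 2 has size 2.
Step 3 — with total size 3, 2 blocks, and largest block 2, the block sizes (in nonincreasing order) are [2, 1].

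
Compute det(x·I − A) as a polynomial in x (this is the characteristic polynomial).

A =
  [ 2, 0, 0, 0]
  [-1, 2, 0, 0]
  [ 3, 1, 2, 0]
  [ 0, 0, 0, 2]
x^4 - 8*x^3 + 24*x^2 - 32*x + 16

Expanding det(x·I − A) (e.g. by cofactor expansion or by noting that A is similar to its Jordan form J, which has the same characteristic polynomial as A) gives
  χ_A(x) = x^4 - 8*x^3 + 24*x^2 - 32*x + 16
which factors as (x - 2)^4. The eigenvalues (with algebraic multiplicities) are λ = 2 with multiplicity 4.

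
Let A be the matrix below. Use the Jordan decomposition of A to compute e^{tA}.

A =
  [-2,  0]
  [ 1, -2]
e^{tA} =
  [exp(-2*t), 0]
  [t*exp(-2*t), exp(-2*t)]

Strategy: write A = P · J · P⁻¹ where J is a Jordan canonical form, so e^{tA} = P · e^{tJ} · P⁻¹, and e^{tJ} can be computed block-by-block.

A has Jordan form
J =
  [-2,  1]
  [ 0, -2]
(up to reordering of blocks).

Per-block formulas:
  For a 2×2 Jordan block J_2(-2): exp(t · J_2(-2)) = e^(-2t)·(I + t·N), where N is the 2×2 nilpotent shift.

After assembling e^{tJ} and conjugating by P, we get:

e^{tA} =
  [exp(-2*t), 0]
  [t*exp(-2*t), exp(-2*t)]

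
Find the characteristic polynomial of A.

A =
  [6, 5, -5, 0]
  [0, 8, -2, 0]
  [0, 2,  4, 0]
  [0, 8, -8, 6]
x^4 - 24*x^3 + 216*x^2 - 864*x + 1296

Expanding det(x·I − A) (e.g. by cofactor expansion or by noting that A is similar to its Jordan form J, which has the same characteristic polynomial as A) gives
  χ_A(x) = x^4 - 24*x^3 + 216*x^2 - 864*x + 1296
which factors as (x - 6)^4. The eigenvalues (with algebraic multiplicities) are λ = 6 with multiplicity 4.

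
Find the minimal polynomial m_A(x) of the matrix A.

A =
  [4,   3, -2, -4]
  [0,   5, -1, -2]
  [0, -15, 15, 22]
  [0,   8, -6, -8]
x^3 - 12*x^2 + 48*x - 64

The characteristic polynomial is χ_A(x) = (x - 4)^4, so the eigenvalues are known. The minimal polynomial is
  m_A(x) = Π_λ (x − λ)^{k_λ}
where k_λ is the size of the *largest* Jordan block for λ (equivalently, the smallest k with (A − λI)^k v = 0 for every generalised eigenvector v of λ).

  λ = 4: largest Jordan block has size 3, contributing (x − 4)^3

So m_A(x) = (x - 4)^3 = x^3 - 12*x^2 + 48*x - 64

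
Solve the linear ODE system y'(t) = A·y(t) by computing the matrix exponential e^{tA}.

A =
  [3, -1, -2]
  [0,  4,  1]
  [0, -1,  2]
e^{tA} =
  [exp(3*t), t^2*exp(3*t)/2 - t*exp(3*t), t^2*exp(3*t)/2 - 2*t*exp(3*t)]
  [0, t*exp(3*t) + exp(3*t), t*exp(3*t)]
  [0, -t*exp(3*t), -t*exp(3*t) + exp(3*t)]

Strategy: write A = P · J · P⁻¹ where J is a Jordan canonical form, so e^{tA} = P · e^{tJ} · P⁻¹, and e^{tJ} can be computed block-by-block.

A has Jordan form
J =
  [3, 1, 0]
  [0, 3, 1]
  [0, 0, 3]
(up to reordering of blocks).

Per-block formulas:
  For a 3×3 Jordan block J_3(3): exp(t · J_3(3)) = e^(3t)·(I + t·N + (t^2/2)·N^2), where N is the 3×3 nilpotent shift.

After assembling e^{tJ} and conjugating by P, we get:

e^{tA} =
  [exp(3*t), t^2*exp(3*t)/2 - t*exp(3*t), t^2*exp(3*t)/2 - 2*t*exp(3*t)]
  [0, t*exp(3*t) + exp(3*t), t*exp(3*t)]
  [0, -t*exp(3*t), -t*exp(3*t) + exp(3*t)]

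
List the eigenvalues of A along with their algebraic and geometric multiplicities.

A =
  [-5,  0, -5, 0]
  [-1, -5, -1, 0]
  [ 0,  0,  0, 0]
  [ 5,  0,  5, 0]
λ = -5: alg = 2, geom = 1; λ = 0: alg = 2, geom = 2

Step 1 — factor the characteristic polynomial to read off the algebraic multiplicities:
  χ_A(x) = x^2*(x + 5)^2

Step 2 — compute geometric multiplicities via the rank-nullity identity g(λ) = n − rank(A − λI):
  rank(A − (-5)·I) = 3, so dim ker(A − (-5)·I) = n − 3 = 1
  rank(A − (0)·I) = 2, so dim ker(A − (0)·I) = n − 2 = 2

Summary:
  λ = -5: algebraic multiplicity = 2, geometric multiplicity = 1
  λ = 0: algebraic multiplicity = 2, geometric multiplicity = 2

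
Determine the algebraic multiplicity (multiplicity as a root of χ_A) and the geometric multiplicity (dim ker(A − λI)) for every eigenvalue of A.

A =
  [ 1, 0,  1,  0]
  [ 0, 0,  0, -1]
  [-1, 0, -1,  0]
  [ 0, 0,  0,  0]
λ = 0: alg = 4, geom = 2

Step 1 — factor the characteristic polynomial to read off the algebraic multiplicities:
  χ_A(x) = x^4

Step 2 — compute geometric multiplicities via the rank-nullity identity g(λ) = n − rank(A − λI):
  rank(A − (0)·I) = 2, so dim ker(A − (0)·I) = n − 2 = 2

Summary:
  λ = 0: algebraic multiplicity = 4, geometric multiplicity = 2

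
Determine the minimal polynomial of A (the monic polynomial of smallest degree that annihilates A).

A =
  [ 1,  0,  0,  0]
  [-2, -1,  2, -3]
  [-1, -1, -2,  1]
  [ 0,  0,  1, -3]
x^4 + 5*x^3 + 6*x^2 - 4*x - 8

The characteristic polynomial is χ_A(x) = (x - 1)*(x + 2)^3, so the eigenvalues are known. The minimal polynomial is
  m_A(x) = Π_λ (x − λ)^{k_λ}
where k_λ is the size of the *largest* Jordan block for λ (equivalently, the smallest k with (A − λI)^k v = 0 for every generalised eigenvector v of λ).

  λ = -2: largest Jordan block has size 3, contributing (x + 2)^3
  λ = 1: largest Jordan block has size 1, contributing (x − 1)

So m_A(x) = (x - 1)*(x + 2)^3 = x^4 + 5*x^3 + 6*x^2 - 4*x - 8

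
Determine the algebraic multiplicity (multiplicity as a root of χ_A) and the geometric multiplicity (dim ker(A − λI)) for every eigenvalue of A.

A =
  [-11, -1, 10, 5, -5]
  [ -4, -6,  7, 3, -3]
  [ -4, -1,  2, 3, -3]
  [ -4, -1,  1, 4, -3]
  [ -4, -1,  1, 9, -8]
λ = -5: alg = 4, geom = 2; λ = 1: alg = 1, geom = 1

Step 1 — factor the characteristic polynomial to read off the algebraic multiplicities:
  χ_A(x) = (x - 1)*(x + 5)^4

Step 2 — compute geometric multiplicities via the rank-nullity identity g(λ) = n − rank(A − λI):
  rank(A − (-5)·I) = 3, so dim ker(A − (-5)·I) = n − 3 = 2
  rank(A − (1)·I) = 4, so dim ker(A − (1)·I) = n − 4 = 1

Summary:
  λ = -5: algebraic multiplicity = 4, geometric multiplicity = 2
  λ = 1: algebraic multiplicity = 1, geometric multiplicity = 1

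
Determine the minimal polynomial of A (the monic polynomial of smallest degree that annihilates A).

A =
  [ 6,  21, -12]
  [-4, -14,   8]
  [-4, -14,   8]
x^2

The characteristic polynomial is χ_A(x) = x^3, so the eigenvalues are known. The minimal polynomial is
  m_A(x) = Π_λ (x − λ)^{k_λ}
where k_λ is the size of the *largest* Jordan block for λ (equivalently, the smallest k with (A − λI)^k v = 0 for every generalised eigenvector v of λ).

  λ = 0: largest Jordan block has size 2, contributing (x − 0)^2

So m_A(x) = x^2 = x^2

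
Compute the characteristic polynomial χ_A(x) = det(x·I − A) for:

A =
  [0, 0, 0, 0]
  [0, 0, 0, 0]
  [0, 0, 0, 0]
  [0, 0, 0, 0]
x^4

Expanding det(x·I − A) (e.g. by cofactor expansion or by noting that A is similar to its Jordan form J, which has the same characteristic polynomial as A) gives
  χ_A(x) = x^4
which factors as x^4. The eigenvalues (with algebraic multiplicities) are λ = 0 with multiplicity 4.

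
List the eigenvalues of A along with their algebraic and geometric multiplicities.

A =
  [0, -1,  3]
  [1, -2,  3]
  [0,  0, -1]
λ = -1: alg = 3, geom = 2

Step 1 — factor the characteristic polynomial to read off the algebraic multiplicities:
  χ_A(x) = (x + 1)^3

Step 2 — compute geometric multiplicities via the rank-nullity identity g(λ) = n − rank(A − λI):
  rank(A − (-1)·I) = 1, so dim ker(A − (-1)·I) = n − 1 = 2

Summary:
  λ = -1: algebraic multiplicity = 3, geometric multiplicity = 2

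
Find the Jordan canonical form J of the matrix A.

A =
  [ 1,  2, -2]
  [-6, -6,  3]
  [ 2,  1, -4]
J_2(-3) ⊕ J_1(-3)

The characteristic polynomial is
  det(x·I − A) = x^3 + 9*x^2 + 27*x + 27 = (x + 3)^3

Eigenvalues and multiplicities (the geometric multiplicity of λ is n − rank(A − λI), which equals the number of Jordan blocks for λ):
  λ = -3: algebraic multiplicity = 3, geometric multiplicity = 2

Determining the block sizes for each eigenvalue:
  λ = -3: 2 blocks summing to 3 forces exactly one block of size 2 and the rest size 1 → block sizes [2, 1]

Assembling the blocks gives a Jordan form
J =
  [-3,  1,  0]
  [ 0, -3,  0]
  [ 0,  0, -3]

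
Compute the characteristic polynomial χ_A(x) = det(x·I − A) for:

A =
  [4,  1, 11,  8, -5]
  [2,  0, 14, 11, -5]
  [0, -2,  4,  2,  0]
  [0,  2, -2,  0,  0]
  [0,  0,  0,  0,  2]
x^5 - 10*x^4 + 40*x^3 - 80*x^2 + 80*x - 32

Expanding det(x·I − A) (e.g. by cofactor expansion or by noting that A is similar to its Jordan form J, which has the same characteristic polynomial as A) gives
  χ_A(x) = x^5 - 10*x^4 + 40*x^3 - 80*x^2 + 80*x - 32
which factors as (x - 2)^5. The eigenvalues (with algebraic multiplicities) are λ = 2 with multiplicity 5.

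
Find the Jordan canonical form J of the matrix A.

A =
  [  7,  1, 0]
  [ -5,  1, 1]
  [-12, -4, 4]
J_3(4)

The characteristic polynomial is
  det(x·I − A) = x^3 - 12*x^2 + 48*x - 64 = (x - 4)^3

Eigenvalues and multiplicities (the geometric multiplicity of λ is n − rank(A − λI), which equals the number of Jordan blocks for λ):
  λ = 4: algebraic multiplicity = 3, geometric multiplicity = 1

Determining the block sizes for each eigenvalue:
  λ = 4: one block (gm = 1), so the single block has size am = 3 → block sizes [3]

Assembling the blocks gives a Jordan form
J =
  [4, 1, 0]
  [0, 4, 1]
  [0, 0, 4]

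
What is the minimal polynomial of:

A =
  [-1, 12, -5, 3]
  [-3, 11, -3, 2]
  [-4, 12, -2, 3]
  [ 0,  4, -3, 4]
x^2 - 6*x + 9

The characteristic polynomial is χ_A(x) = (x - 3)^4, so the eigenvalues are known. The minimal polynomial is
  m_A(x) = Π_λ (x − λ)^{k_λ}
where k_λ is the size of the *largest* Jordan block for λ (equivalently, the smallest k with (A − λI)^k v = 0 for every generalised eigenvector v of λ).

  λ = 3: largest Jordan block has size 2, contributing (x − 3)^2

So m_A(x) = (x - 3)^2 = x^2 - 6*x + 9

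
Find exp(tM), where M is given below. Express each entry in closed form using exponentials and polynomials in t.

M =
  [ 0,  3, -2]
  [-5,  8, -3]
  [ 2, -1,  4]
e^{tM} =
  [-3*t^2*exp(4*t)/2 - 4*t*exp(4*t) + exp(4*t), t^2*exp(4*t) + 3*t*exp(4*t), -t^2*exp(4*t)/2 - 2*t*exp(4*t)]
  [-3*t^2*exp(4*t) - 5*t*exp(4*t), 2*t^2*exp(4*t) + 4*t*exp(4*t) + exp(4*t), -t^2*exp(4*t) - 3*t*exp(4*t)]
  [-3*t^2*exp(4*t)/2 + 2*t*exp(4*t), t^2*exp(4*t) - t*exp(4*t), -t^2*exp(4*t)/2 + exp(4*t)]

Strategy: write M = P · J · P⁻¹ where J is a Jordan canonical form, so e^{tM} = P · e^{tJ} · P⁻¹, and e^{tJ} can be computed block-by-block.

M has Jordan form
J =
  [4, 1, 0]
  [0, 4, 1]
  [0, 0, 4]
(up to reordering of blocks).

Per-block formulas:
  For a 3×3 Jordan block J_3(4): exp(t · J_3(4)) = e^(4t)·(I + t·N + (t^2/2)·N^2), where N is the 3×3 nilpotent shift.

After assembling e^{tJ} and conjugating by P, we get:

e^{tM} =
  [-3*t^2*exp(4*t)/2 - 4*t*exp(4*t) + exp(4*t), t^2*exp(4*t) + 3*t*exp(4*t), -t^2*exp(4*t)/2 - 2*t*exp(4*t)]
  [-3*t^2*exp(4*t) - 5*t*exp(4*t), 2*t^2*exp(4*t) + 4*t*exp(4*t) + exp(4*t), -t^2*exp(4*t) - 3*t*exp(4*t)]
  [-3*t^2*exp(4*t)/2 + 2*t*exp(4*t), t^2*exp(4*t) - t*exp(4*t), -t^2*exp(4*t)/2 + exp(4*t)]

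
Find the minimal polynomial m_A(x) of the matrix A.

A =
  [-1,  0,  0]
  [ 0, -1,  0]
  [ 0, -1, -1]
x^2 + 2*x + 1

The characteristic polynomial is χ_A(x) = (x + 1)^3, so the eigenvalues are known. The minimal polynomial is
  m_A(x) = Π_λ (x − λ)^{k_λ}
where k_λ is the size of the *largest* Jordan block for λ (equivalently, the smallest k with (A − λI)^k v = 0 for every generalised eigenvector v of λ).

  λ = -1: largest Jordan block has size 2, contributing (x + 1)^2

So m_A(x) = (x + 1)^2 = x^2 + 2*x + 1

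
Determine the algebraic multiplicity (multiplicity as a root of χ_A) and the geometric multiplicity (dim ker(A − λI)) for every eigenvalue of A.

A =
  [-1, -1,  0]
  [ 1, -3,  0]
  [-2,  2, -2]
λ = -2: alg = 3, geom = 2

Step 1 — factor the characteristic polynomial to read off the algebraic multiplicities:
  χ_A(x) = (x + 2)^3

Step 2 — compute geometric multiplicities via the rank-nullity identity g(λ) = n − rank(A − λI):
  rank(A − (-2)·I) = 1, so dim ker(A − (-2)·I) = n − 1 = 2

Summary:
  λ = -2: algebraic multiplicity = 3, geometric multiplicity = 2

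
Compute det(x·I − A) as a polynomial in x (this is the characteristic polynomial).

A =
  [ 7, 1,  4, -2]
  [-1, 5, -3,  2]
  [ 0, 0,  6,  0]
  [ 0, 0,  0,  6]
x^4 - 24*x^3 + 216*x^2 - 864*x + 1296

Expanding det(x·I − A) (e.g. by cofactor expansion or by noting that A is similar to its Jordan form J, which has the same characteristic polynomial as A) gives
  χ_A(x) = x^4 - 24*x^3 + 216*x^2 - 864*x + 1296
which factors as (x - 6)^4. The eigenvalues (with algebraic multiplicities) are λ = 6 with multiplicity 4.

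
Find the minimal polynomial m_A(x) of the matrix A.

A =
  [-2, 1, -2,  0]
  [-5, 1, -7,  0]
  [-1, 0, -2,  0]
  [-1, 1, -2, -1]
x^3 + 3*x^2 + 3*x + 1

The characteristic polynomial is χ_A(x) = (x + 1)^4, so the eigenvalues are known. The minimal polynomial is
  m_A(x) = Π_λ (x − λ)^{k_λ}
where k_λ is the size of the *largest* Jordan block for λ (equivalently, the smallest k with (A − λI)^k v = 0 for every generalised eigenvector v of λ).

  λ = -1: largest Jordan block has size 3, contributing (x + 1)^3

So m_A(x) = (x + 1)^3 = x^3 + 3*x^2 + 3*x + 1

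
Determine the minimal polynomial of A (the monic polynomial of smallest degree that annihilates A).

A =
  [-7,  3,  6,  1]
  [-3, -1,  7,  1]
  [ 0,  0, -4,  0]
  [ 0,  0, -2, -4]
x^3 + 12*x^2 + 48*x + 64

The characteristic polynomial is χ_A(x) = (x + 4)^4, so the eigenvalues are known. The minimal polynomial is
  m_A(x) = Π_λ (x − λ)^{k_λ}
where k_λ is the size of the *largest* Jordan block for λ (equivalently, the smallest k with (A − λI)^k v = 0 for every generalised eigenvector v of λ).

  λ = -4: largest Jordan block has size 3, contributing (x + 4)^3

So m_A(x) = (x + 4)^3 = x^3 + 12*x^2 + 48*x + 64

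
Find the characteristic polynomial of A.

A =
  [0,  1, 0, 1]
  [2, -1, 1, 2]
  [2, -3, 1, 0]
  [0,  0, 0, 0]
x^4

Expanding det(x·I − A) (e.g. by cofactor expansion or by noting that A is similar to its Jordan form J, which has the same characteristic polynomial as A) gives
  χ_A(x) = x^4
which factors as x^4. The eigenvalues (with algebraic multiplicities) are λ = 0 with multiplicity 4.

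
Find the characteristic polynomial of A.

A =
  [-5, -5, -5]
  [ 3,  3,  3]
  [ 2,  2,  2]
x^3

Expanding det(x·I − A) (e.g. by cofactor expansion or by noting that A is similar to its Jordan form J, which has the same characteristic polynomial as A) gives
  χ_A(x) = x^3
which factors as x^3. The eigenvalues (with algebraic multiplicities) are λ = 0 with multiplicity 3.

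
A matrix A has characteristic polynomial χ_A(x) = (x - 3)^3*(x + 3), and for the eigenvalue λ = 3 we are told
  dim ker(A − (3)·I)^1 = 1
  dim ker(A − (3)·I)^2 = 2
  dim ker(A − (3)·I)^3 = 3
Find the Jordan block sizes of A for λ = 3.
Block sizes for λ = 3: [3]

From the dimensions of kernels of powers, the number of Jordan blocks of size at least j is d_j − d_{j−1} where d_j = dim ker(N^j) (with d_0 = 0). Computing the differences gives [1, 1, 1].
The number of blocks of size exactly k is (#blocks of size ≥ k) − (#blocks of size ≥ k + 1), so the partition is: 1 block(s) of size 3.
In nonincreasing order the block sizes are [3].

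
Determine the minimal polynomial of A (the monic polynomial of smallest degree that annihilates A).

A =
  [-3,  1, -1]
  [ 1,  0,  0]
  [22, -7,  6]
x^3 - 3*x^2 + 3*x - 1

The characteristic polynomial is χ_A(x) = (x - 1)^3, so the eigenvalues are known. The minimal polynomial is
  m_A(x) = Π_λ (x − λ)^{k_λ}
where k_λ is the size of the *largest* Jordan block for λ (equivalently, the smallest k with (A − λI)^k v = 0 for every generalised eigenvector v of λ).

  λ = 1: largest Jordan block has size 3, contributing (x − 1)^3

So m_A(x) = (x - 1)^3 = x^3 - 3*x^2 + 3*x - 1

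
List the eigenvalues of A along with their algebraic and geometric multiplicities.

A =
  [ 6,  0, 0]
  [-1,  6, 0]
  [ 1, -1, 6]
λ = 6: alg = 3, geom = 1

Step 1 — factor the characteristic polynomial to read off the algebraic multiplicities:
  χ_A(x) = (x - 6)^3

Step 2 — compute geometric multiplicities via the rank-nullity identity g(λ) = n − rank(A − λI):
  rank(A − (6)·I) = 2, so dim ker(A − (6)·I) = n − 2 = 1

Summary:
  λ = 6: algebraic multiplicity = 3, geometric multiplicity = 1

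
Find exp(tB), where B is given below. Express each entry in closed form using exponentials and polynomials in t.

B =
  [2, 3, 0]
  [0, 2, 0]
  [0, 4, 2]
e^{tB} =
  [exp(2*t), 3*t*exp(2*t), 0]
  [0, exp(2*t), 0]
  [0, 4*t*exp(2*t), exp(2*t)]

Strategy: write B = P · J · P⁻¹ where J is a Jordan canonical form, so e^{tB} = P · e^{tJ} · P⁻¹, and e^{tJ} can be computed block-by-block.

B has Jordan form
J =
  [2, 1, 0]
  [0, 2, 0]
  [0, 0, 2]
(up to reordering of blocks).

Per-block formulas:
  For a 1×1 block at λ = 2: exp(t · [2]) = [e^(2t)].
  For a 2×2 Jordan block J_2(2): exp(t · J_2(2)) = e^(2t)·(I + t·N), where N is the 2×2 nilpotent shift.

After assembling e^{tJ} and conjugating by P, we get:

e^{tB} =
  [exp(2*t), 3*t*exp(2*t), 0]
  [0, exp(2*t), 0]
  [0, 4*t*exp(2*t), exp(2*t)]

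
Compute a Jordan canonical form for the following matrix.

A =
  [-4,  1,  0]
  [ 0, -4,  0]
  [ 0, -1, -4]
J_2(-4) ⊕ J_1(-4)

The characteristic polynomial is
  det(x·I − A) = x^3 + 12*x^2 + 48*x + 64 = (x + 4)^3

Eigenvalues and multiplicities (the geometric multiplicity of λ is n − rank(A − λI), which equals the number of Jordan blocks for λ):
  λ = -4: algebraic multiplicity = 3, geometric multiplicity = 2

Determining the block sizes for each eigenvalue:
  λ = -4: 2 blocks summing to 3 forces exactly one block of size 2 and the rest size 1 → block sizes [2, 1]

Assembling the blocks gives a Jordan form
J =
  [-4,  1,  0]
  [ 0, -4,  0]
  [ 0,  0, -4]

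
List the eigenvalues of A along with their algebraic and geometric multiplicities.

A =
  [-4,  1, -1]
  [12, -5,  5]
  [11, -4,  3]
λ = -2: alg = 3, geom = 1

Step 1 — factor the characteristic polynomial to read off the algebraic multiplicities:
  χ_A(x) = (x + 2)^3

Step 2 — compute geometric multiplicities via the rank-nullity identity g(λ) = n − rank(A − λI):
  rank(A − (-2)·I) = 2, so dim ker(A − (-2)·I) = n − 2 = 1

Summary:
  λ = -2: algebraic multiplicity = 3, geometric multiplicity = 1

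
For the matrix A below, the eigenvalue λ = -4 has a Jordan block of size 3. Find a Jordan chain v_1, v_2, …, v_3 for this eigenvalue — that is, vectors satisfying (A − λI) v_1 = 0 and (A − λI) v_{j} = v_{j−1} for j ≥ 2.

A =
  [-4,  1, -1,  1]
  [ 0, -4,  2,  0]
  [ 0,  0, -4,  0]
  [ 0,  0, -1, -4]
A Jordan chain for λ = -4 of length 3:
v_1 = (1, 0, 0, 0)ᵀ
v_2 = (-1, 2, 0, -1)ᵀ
v_3 = (0, 0, 1, 0)ᵀ

Let N = A − (-4)·I. We want v_3 with N^3 v_3 = 0 but N^2 v_3 ≠ 0; then v_{j-1} := N · v_j for j = 3, …, 2.

Pick v_3 = (0, 0, 1, 0)ᵀ.
Then v_2 = N · v_3 = (-1, 2, 0, -1)ᵀ.
Then v_1 = N · v_2 = (1, 0, 0, 0)ᵀ.

Sanity check: (A − (-4)·I) v_1 = (0, 0, 0, 0)ᵀ = 0. ✓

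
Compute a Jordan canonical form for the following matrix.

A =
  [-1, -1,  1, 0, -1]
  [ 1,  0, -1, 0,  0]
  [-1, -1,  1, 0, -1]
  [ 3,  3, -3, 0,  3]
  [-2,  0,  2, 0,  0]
J_3(0) ⊕ J_1(0) ⊕ J_1(0)

The characteristic polynomial is
  det(x·I − A) = x^5

Eigenvalues and multiplicities (the geometric multiplicity of λ is n − rank(A − λI), which equals the number of Jordan blocks for λ):
  λ = 0: algebraic multiplicity = 5, geometric multiplicity = 3

Determining the block sizes for each eigenvalue:
  λ = 0: with am = 5 and gm = 3, the partition is not yet determined (e.g. several partitions of 5 into 3 parts exist). Let N = A − (0)·I. Computing rank(N^1) = 2, rank(N^2) = 1, rank(N^3) = 0; the number of blocks of size ≥ j is rank(N^{j−1}) − rank(N^j), giving [3, 1, 1]. So we have 1 block(s) of size 3, 2 block(s) of size 1 → block sizes [3, 1, 1]

Assembling the blocks gives a Jordan form
J =
  [0, 1, 0, 0, 0]
  [0, 0, 1, 0, 0]
  [0, 0, 0, 0, 0]
  [0, 0, 0, 0, 0]
  [0, 0, 0, 0, 0]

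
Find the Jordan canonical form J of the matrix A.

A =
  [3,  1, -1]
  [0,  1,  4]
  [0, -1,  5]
J_3(3)

The characteristic polynomial is
  det(x·I − A) = x^3 - 9*x^2 + 27*x - 27 = (x - 3)^3

Eigenvalues and multiplicities (the geometric multiplicity of λ is n − rank(A − λI), which equals the number of Jordan blocks for λ):
  λ = 3: algebraic multiplicity = 3, geometric multiplicity = 1

Determining the block sizes for each eigenvalue:
  λ = 3: one block (gm = 1), so the single block has size am = 3 → block sizes [3]

Assembling the blocks gives a Jordan form
J =
  [3, 1, 0]
  [0, 3, 1]
  [0, 0, 3]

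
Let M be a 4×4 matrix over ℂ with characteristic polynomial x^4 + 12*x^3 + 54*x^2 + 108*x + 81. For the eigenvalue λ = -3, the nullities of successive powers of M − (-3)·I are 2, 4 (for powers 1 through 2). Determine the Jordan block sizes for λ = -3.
Block sizes for λ = -3: [2, 2]

From the dimensions of kernels of powers, the number of Jordan blocks of size at least j is d_j − d_{j−1} where d_j = dim ker(N^j) (with d_0 = 0). Computing the differences gives [2, 2].
The number of blocks of size exactly k is (#blocks of size ≥ k) − (#blocks of size ≥ k + 1), so the partition is: 2 block(s) of size 2.
In nonincreasing order the block sizes are [2, 2].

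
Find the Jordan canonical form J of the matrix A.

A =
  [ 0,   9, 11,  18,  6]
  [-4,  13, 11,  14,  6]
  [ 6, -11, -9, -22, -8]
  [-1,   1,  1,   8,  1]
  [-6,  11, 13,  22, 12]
J_2(4) ⊕ J_1(4) ⊕ J_2(6)

The characteristic polynomial is
  det(x·I − A) = x^5 - 24*x^4 + 228*x^3 - 1072*x^2 + 2496*x - 2304 = (x - 6)^2*(x - 4)^3

Eigenvalues and multiplicities (the geometric multiplicity of λ is n − rank(A − λI), which equals the number of Jordan blocks for λ):
  λ = 4: algebraic multiplicity = 3, geometric multiplicity = 2
  λ = 6: algebraic multiplicity = 2, geometric multiplicity = 1

Determining the block sizes for each eigenvalue:
  λ = 4: 2 blocks summing to 3 forces exactly one block of size 2 and the rest size 1 → block sizes [2, 1]
  λ = 6: one block (gm = 1), so the single block has size am = 2 → block sizes [2]

Assembling the blocks gives a Jordan form
J =
  [4, 1, 0, 0, 0]
  [0, 4, 0, 0, 0]
  [0, 0, 4, 0, 0]
  [0, 0, 0, 6, 1]
  [0, 0, 0, 0, 6]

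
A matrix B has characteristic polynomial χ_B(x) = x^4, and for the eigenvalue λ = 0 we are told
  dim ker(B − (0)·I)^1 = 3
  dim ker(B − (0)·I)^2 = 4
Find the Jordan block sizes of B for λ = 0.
Block sizes for λ = 0: [2, 1, 1]

From the dimensions of kernels of powers, the number of Jordan blocks of size at least j is d_j − d_{j−1} where d_j = dim ker(N^j) (with d_0 = 0). Computing the differences gives [3, 1].
The number of blocks of size exactly k is (#blocks of size ≥ k) − (#blocks of size ≥ k + 1), so the partition is: 2 block(s) of size 1, 1 block(s) of size 2.
In nonincreasing order the block sizes are [2, 1, 1].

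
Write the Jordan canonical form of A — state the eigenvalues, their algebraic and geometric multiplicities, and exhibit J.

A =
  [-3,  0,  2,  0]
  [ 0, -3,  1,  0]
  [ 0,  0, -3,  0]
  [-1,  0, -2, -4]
J_1(-4) ⊕ J_2(-3) ⊕ J_1(-3)

The characteristic polynomial is
  det(x·I − A) = x^4 + 13*x^3 + 63*x^2 + 135*x + 108 = (x + 3)^3*(x + 4)

Eigenvalues and multiplicities (the geometric multiplicity of λ is n − rank(A − λI), which equals the number of Jordan blocks for λ):
  λ = -4: algebraic multiplicity = 1, geometric multiplicity = 1
  λ = -3: algebraic multiplicity = 3, geometric multiplicity = 2

Determining the block sizes for each eigenvalue:
  λ = -4: one block (gm = 1), so the single block has size am = 1 → block sizes [1]
  λ = -3: 2 blocks summing to 3 forces exactly one block of size 2 and the rest size 1 → block sizes [2, 1]

Assembling the blocks gives a Jordan form
J =
  [-4,  0,  0,  0]
  [ 0, -3,  1,  0]
  [ 0,  0, -3,  0]
  [ 0,  0,  0, -3]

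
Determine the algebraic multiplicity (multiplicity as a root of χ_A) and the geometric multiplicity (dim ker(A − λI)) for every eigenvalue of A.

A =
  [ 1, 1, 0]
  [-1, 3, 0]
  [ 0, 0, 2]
λ = 2: alg = 3, geom = 2

Step 1 — factor the characteristic polynomial to read off the algebraic multiplicities:
  χ_A(x) = (x - 2)^3

Step 2 — compute geometric multiplicities via the rank-nullity identity g(λ) = n − rank(A − λI):
  rank(A − (2)·I) = 1, so dim ker(A − (2)·I) = n − 1 = 2

Summary:
  λ = 2: algebraic multiplicity = 3, geometric multiplicity = 2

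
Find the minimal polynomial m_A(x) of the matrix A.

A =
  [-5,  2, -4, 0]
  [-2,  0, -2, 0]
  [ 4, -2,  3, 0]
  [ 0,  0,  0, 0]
x^2 + x

The characteristic polynomial is χ_A(x) = x^2*(x + 1)^2, so the eigenvalues are known. The minimal polynomial is
  m_A(x) = Π_λ (x − λ)^{k_λ}
where k_λ is the size of the *largest* Jordan block for λ (equivalently, the smallest k with (A − λI)^k v = 0 for every generalised eigenvector v of λ).

  λ = -1: largest Jordan block has size 1, contributing (x + 1)
  λ = 0: largest Jordan block has size 1, contributing (x − 0)

So m_A(x) = x*(x + 1) = x^2 + x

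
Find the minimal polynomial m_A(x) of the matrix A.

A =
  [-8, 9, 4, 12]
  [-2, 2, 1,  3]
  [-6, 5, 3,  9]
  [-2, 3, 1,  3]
x^3

The characteristic polynomial is χ_A(x) = x^4, so the eigenvalues are known. The minimal polynomial is
  m_A(x) = Π_λ (x − λ)^{k_λ}
where k_λ is the size of the *largest* Jordan block for λ (equivalently, the smallest k with (A − λI)^k v = 0 for every generalised eigenvector v of λ).

  λ = 0: largest Jordan block has size 3, contributing (x − 0)^3

So m_A(x) = x^3 = x^3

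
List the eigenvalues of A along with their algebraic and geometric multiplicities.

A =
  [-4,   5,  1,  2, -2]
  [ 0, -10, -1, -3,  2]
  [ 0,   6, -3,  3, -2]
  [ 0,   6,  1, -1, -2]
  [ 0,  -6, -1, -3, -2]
λ = -4: alg = 5, geom = 3

Step 1 — factor the characteristic polynomial to read off the algebraic multiplicities:
  χ_A(x) = (x + 4)^5

Step 2 — compute geometric multiplicities via the rank-nullity identity g(λ) = n − rank(A − λI):
  rank(A − (-4)·I) = 2, so dim ker(A − (-4)·I) = n − 2 = 3

Summary:
  λ = -4: algebraic multiplicity = 5, geometric multiplicity = 3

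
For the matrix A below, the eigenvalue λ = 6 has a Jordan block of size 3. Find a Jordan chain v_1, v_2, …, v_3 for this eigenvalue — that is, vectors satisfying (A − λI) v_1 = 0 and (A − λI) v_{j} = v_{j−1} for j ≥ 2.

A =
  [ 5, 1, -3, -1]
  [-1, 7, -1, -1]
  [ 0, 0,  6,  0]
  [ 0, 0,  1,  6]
A Jordan chain for λ = 6 of length 3:
v_1 = (1, 1, 0, 0)ᵀ
v_2 = (-3, -1, 0, 1)ᵀ
v_3 = (0, 0, 1, 0)ᵀ

Let N = A − (6)·I. We want v_3 with N^3 v_3 = 0 but N^2 v_3 ≠ 0; then v_{j-1} := N · v_j for j = 3, …, 2.

Pick v_3 = (0, 0, 1, 0)ᵀ.
Then v_2 = N · v_3 = (-3, -1, 0, 1)ᵀ.
Then v_1 = N · v_2 = (1, 1, 0, 0)ᵀ.

Sanity check: (A − (6)·I) v_1 = (0, 0, 0, 0)ᵀ = 0. ✓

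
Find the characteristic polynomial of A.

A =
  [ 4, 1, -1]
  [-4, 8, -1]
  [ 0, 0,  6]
x^3 - 18*x^2 + 108*x - 216

Expanding det(x·I − A) (e.g. by cofactor expansion or by noting that A is similar to its Jordan form J, which has the same characteristic polynomial as A) gives
  χ_A(x) = x^3 - 18*x^2 + 108*x - 216
which factors as (x - 6)^3. The eigenvalues (with algebraic multiplicities) are λ = 6 with multiplicity 3.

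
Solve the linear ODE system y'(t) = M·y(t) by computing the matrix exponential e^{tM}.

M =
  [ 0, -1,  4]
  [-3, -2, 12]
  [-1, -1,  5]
e^{tM} =
  [-t*exp(t) + exp(t), -t*exp(t), 4*t*exp(t)]
  [-3*t*exp(t), -3*t*exp(t) + exp(t), 12*t*exp(t)]
  [-t*exp(t), -t*exp(t), 4*t*exp(t) + exp(t)]

Strategy: write M = P · J · P⁻¹ where J is a Jordan canonical form, so e^{tM} = P · e^{tJ} · P⁻¹, and e^{tJ} can be computed block-by-block.

M has Jordan form
J =
  [1, 1, 0]
  [0, 1, 0]
  [0, 0, 1]
(up to reordering of blocks).

Per-block formulas:
  For a 1×1 block at λ = 1: exp(t · [1]) = [e^(1t)].
  For a 2×2 Jordan block J_2(1): exp(t · J_2(1)) = e^(1t)·(I + t·N), where N is the 2×2 nilpotent shift.

After assembling e^{tJ} and conjugating by P, we get:

e^{tM} =
  [-t*exp(t) + exp(t), -t*exp(t), 4*t*exp(t)]
  [-3*t*exp(t), -3*t*exp(t) + exp(t), 12*t*exp(t)]
  [-t*exp(t), -t*exp(t), 4*t*exp(t) + exp(t)]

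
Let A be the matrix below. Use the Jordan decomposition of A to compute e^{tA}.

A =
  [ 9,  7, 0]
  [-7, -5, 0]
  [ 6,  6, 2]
e^{tA} =
  [7*t*exp(2*t) + exp(2*t), 7*t*exp(2*t), 0]
  [-7*t*exp(2*t), -7*t*exp(2*t) + exp(2*t), 0]
  [6*t*exp(2*t), 6*t*exp(2*t), exp(2*t)]

Strategy: write A = P · J · P⁻¹ where J is a Jordan canonical form, so e^{tA} = P · e^{tJ} · P⁻¹, and e^{tJ} can be computed block-by-block.

A has Jordan form
J =
  [2, 1, 0]
  [0, 2, 0]
  [0, 0, 2]
(up to reordering of blocks).

Per-block formulas:
  For a 1×1 block at λ = 2: exp(t · [2]) = [e^(2t)].
  For a 2×2 Jordan block J_2(2): exp(t · J_2(2)) = e^(2t)·(I + t·N), where N is the 2×2 nilpotent shift.

After assembling e^{tJ} and conjugating by P, we get:

e^{tA} =
  [7*t*exp(2*t) + exp(2*t), 7*t*exp(2*t), 0]
  [-7*t*exp(2*t), -7*t*exp(2*t) + exp(2*t), 0]
  [6*t*exp(2*t), 6*t*exp(2*t), exp(2*t)]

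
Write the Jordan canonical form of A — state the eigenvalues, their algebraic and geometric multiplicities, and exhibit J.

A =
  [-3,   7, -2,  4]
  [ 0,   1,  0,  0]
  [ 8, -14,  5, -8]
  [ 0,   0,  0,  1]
J_2(1) ⊕ J_1(1) ⊕ J_1(1)

The characteristic polynomial is
  det(x·I − A) = x^4 - 4*x^3 + 6*x^2 - 4*x + 1 = (x - 1)^4

Eigenvalues and multiplicities (the geometric multiplicity of λ is n − rank(A − λI), which equals the number of Jordan blocks for λ):
  λ = 1: algebraic multiplicity = 4, geometric multiplicity = 3

Determining the block sizes for each eigenvalue:
  λ = 1: 3 blocks summing to 4 forces exactly one block of size 2 and the rest size 1 → block sizes [2, 1, 1]

Assembling the blocks gives a Jordan form
J =
  [1, 1, 0, 0]
  [0, 1, 0, 0]
  [0, 0, 1, 0]
  [0, 0, 0, 1]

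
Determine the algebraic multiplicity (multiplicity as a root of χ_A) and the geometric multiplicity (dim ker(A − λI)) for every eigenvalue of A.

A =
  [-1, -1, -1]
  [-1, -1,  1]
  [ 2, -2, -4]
λ = -2: alg = 3, geom = 2

Step 1 — factor the characteristic polynomial to read off the algebraic multiplicities:
  χ_A(x) = (x + 2)^3

Step 2 — compute geometric multiplicities via the rank-nullity identity g(λ) = n − rank(A − λI):
  rank(A − (-2)·I) = 1, so dim ker(A − (-2)·I) = n − 1 = 2

Summary:
  λ = -2: algebraic multiplicity = 3, geometric multiplicity = 2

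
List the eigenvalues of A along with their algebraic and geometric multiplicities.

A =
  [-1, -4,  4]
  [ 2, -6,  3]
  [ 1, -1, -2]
λ = -3: alg = 3, geom = 1

Step 1 — factor the characteristic polynomial to read off the algebraic multiplicities:
  χ_A(x) = (x + 3)^3

Step 2 — compute geometric multiplicities via the rank-nullity identity g(λ) = n − rank(A − λI):
  rank(A − (-3)·I) = 2, so dim ker(A − (-3)·I) = n − 2 = 1

Summary:
  λ = -3: algebraic multiplicity = 3, geometric multiplicity = 1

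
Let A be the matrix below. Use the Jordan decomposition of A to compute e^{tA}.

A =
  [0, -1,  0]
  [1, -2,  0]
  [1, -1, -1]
e^{tA} =
  [t*exp(-t) + exp(-t), -t*exp(-t), 0]
  [t*exp(-t), -t*exp(-t) + exp(-t), 0]
  [t*exp(-t), -t*exp(-t), exp(-t)]

Strategy: write A = P · J · P⁻¹ where J is a Jordan canonical form, so e^{tA} = P · e^{tJ} · P⁻¹, and e^{tJ} can be computed block-by-block.

A has Jordan form
J =
  [-1,  1,  0]
  [ 0, -1,  0]
  [ 0,  0, -1]
(up to reordering of blocks).

Per-block formulas:
  For a 1×1 block at λ = -1: exp(t · [-1]) = [e^(-1t)].
  For a 2×2 Jordan block J_2(-1): exp(t · J_2(-1)) = e^(-1t)·(I + t·N), where N is the 2×2 nilpotent shift.

After assembling e^{tJ} and conjugating by P, we get:

e^{tA} =
  [t*exp(-t) + exp(-t), -t*exp(-t), 0]
  [t*exp(-t), -t*exp(-t) + exp(-t), 0]
  [t*exp(-t), -t*exp(-t), exp(-t)]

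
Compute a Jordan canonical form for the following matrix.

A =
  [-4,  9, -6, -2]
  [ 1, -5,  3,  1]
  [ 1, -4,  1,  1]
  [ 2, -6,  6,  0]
J_3(-2) ⊕ J_1(-2)

The characteristic polynomial is
  det(x·I − A) = x^4 + 8*x^3 + 24*x^2 + 32*x + 16 = (x + 2)^4

Eigenvalues and multiplicities (the geometric multiplicity of λ is n − rank(A − λI), which equals the number of Jordan blocks for λ):
  λ = -2: algebraic multiplicity = 4, geometric multiplicity = 2

Determining the block sizes for each eigenvalue:
  λ = -2: with am = 4 and gm = 2, the partition is not yet determined (e.g. several partitions of 4 into 2 parts exist). Let N = A − (-2)·I. Computing rank(N^1) = 2, rank(N^2) = 1, rank(N^3) = 0; the number of blocks of size ≥ j is rank(N^{j−1}) − rank(N^j), giving [2, 1, 1]. So we have 1 block(s) of size 3, 1 block(s) of size 1 → block sizes [3, 1]

Assembling the blocks gives a Jordan form
J =
  [-2,  1,  0,  0]
  [ 0, -2,  1,  0]
  [ 0,  0, -2,  0]
  [ 0,  0,  0, -2]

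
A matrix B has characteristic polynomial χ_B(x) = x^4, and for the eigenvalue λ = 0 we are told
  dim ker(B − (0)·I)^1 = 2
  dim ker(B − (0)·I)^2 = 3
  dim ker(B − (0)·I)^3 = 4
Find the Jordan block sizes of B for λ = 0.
Block sizes for λ = 0: [3, 1]

From the dimensions of kernels of powers, the number of Jordan blocks of size at least j is d_j − d_{j−1} where d_j = dim ker(N^j) (with d_0 = 0). Computing the differences gives [2, 1, 1].
The number of blocks of size exactly k is (#blocks of size ≥ k) − (#blocks of size ≥ k + 1), so the partition is: 1 block(s) of size 1, 1 block(s) of size 3.
In nonincreasing order the block sizes are [3, 1].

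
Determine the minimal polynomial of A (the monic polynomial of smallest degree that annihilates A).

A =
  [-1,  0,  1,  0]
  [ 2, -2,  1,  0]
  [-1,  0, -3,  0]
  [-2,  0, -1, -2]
x^3 + 6*x^2 + 12*x + 8

The characteristic polynomial is χ_A(x) = (x + 2)^4, so the eigenvalues are known. The minimal polynomial is
  m_A(x) = Π_λ (x − λ)^{k_λ}
where k_λ is the size of the *largest* Jordan block for λ (equivalently, the smallest k with (A − λI)^k v = 0 for every generalised eigenvector v of λ).

  λ = -2: largest Jordan block has size 3, contributing (x + 2)^3

So m_A(x) = (x + 2)^3 = x^3 + 6*x^2 + 12*x + 8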